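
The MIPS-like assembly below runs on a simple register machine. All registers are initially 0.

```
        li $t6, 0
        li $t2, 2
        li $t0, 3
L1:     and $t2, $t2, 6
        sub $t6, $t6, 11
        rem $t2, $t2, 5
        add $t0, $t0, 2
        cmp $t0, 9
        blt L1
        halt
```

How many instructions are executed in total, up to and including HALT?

li $t6, 0 → $t6=0
li $t2, 2 → $t2=2
li $t0, 3 → $t0=3
and $t2, $t2, 6 → $t2=2&6=2
sub $t6, $t6, 11 → $t6=0-11=-11
rem $t2, $t2, 5 → $t2=2%5=2
add $t0, $t0, 2 → $t0=3+2=5
cmp $t0, 9  (cmp 5,9)
blt L1: taken
and $t2, $t2, 6 → $t2=2&6=2
sub $t6, $t6, 11 → $t6=(-11)-11=-22
rem $t2, $t2, 5 → $t2=2%5=2
add $t0, $t0, 2 → $t0=5+2=7
cmp $t0, 9  (cmp 7,9)
blt L1: taken
and $t2, $t2, 6 → $t2=2&6=2
sub $t6, $t6, 11 → $t6=(-22)-11=-33
rem $t2, $t2, 5 → $t2=2%5=2
add $t0, $t0, 2 → $t0=7+2=9
cmp $t0, 9  (cmp 9,9)
blt L1: not taken
halt.
Total executed instructions: 22.

22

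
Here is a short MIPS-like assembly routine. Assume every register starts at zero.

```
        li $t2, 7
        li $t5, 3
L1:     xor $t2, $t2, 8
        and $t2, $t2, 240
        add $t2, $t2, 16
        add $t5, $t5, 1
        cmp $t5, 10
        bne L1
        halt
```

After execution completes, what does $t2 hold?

112

li $t2, 7 → $t2=7
li $t5, 3 → $t5=3
xor $t2, $t2, 8 → $t2=7^8=15
and $t2, $t2, 240 → $t2=15&240=0
add $t2, $t2, 16 → $t2=0+16=16
add $t5, $t5, 1 → $t5=3+1=4
cmp $t5, 10  (cmp 4,10)
bne L1: taken
xor $t2, $t2, 8 → $t2=16^8=24
and $t2, $t2, 240 → $t2=24&240=16
add $t2, $t2, 16 → $t2=16+16=32
add $t5, $t5, 1 → $t5=4+1=5
cmp $t5, 10  (cmp 5,10)
bne L1: taken
xor $t2, $t2, 8 → $t2=32^8=40
and $t2, $t2, 240 → $t2=40&240=32
add $t2, $t2, 16 → $t2=32+16=48
add $t5, $t5, 1 → $t5=5+1=6
cmp $t5, 10  (cmp 6,10)
bne L1: taken
xor $t2, $t2, 8 → $t2=48^8=56
and $t2, $t2, 240 → $t2=56&240=48
add $t2, $t2, 16 → $t2=48+16=64
add $t5, $t5, 1 → $t5=6+1=7
cmp $t5, 10  (cmp 7,10)
bne L1: taken
xor $t2, $t2, 8 → $t2=64^8=72
and $t2, $t2, 240 → $t2=72&240=64
add $t2, $t2, 16 → $t2=64+16=80
add $t5, $t5, 1 → $t5=7+1=8
cmp $t5, 10  (cmp 8,10)
bne L1: taken
xor $t2, $t2, 8 → $t2=80^8=88
and $t2, $t2, 240 → $t2=88&240=80
add $t2, $t2, 16 → $t2=80+16=96
add $t5, $t5, 1 → $t5=8+1=9
cmp $t5, 10  (cmp 9,10)
bne L1: taken
xor $t2, $t2, 8 → $t2=96^8=104
and $t2, $t2, 240 → $t2=104&240=96
add $t2, $t2, 16 → $t2=96+16=112
add $t5, $t5, 1 → $t5=9+1=10
cmp $t5, 10  (cmp 10,10)
bne L1: not taken
halt.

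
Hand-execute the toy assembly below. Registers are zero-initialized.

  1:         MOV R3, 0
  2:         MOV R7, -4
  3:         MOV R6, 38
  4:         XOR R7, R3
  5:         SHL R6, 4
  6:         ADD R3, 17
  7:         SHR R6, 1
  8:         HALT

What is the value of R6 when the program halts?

304

MOV R3, 0 → R3=0
MOV R7, -4 → R7=-4
MOV R6, 38 → R6=38
XOR R7, R3 → R7=(-4)^0=-4
SHL R6, 4 → R6=38<<4=608
ADD R3, 17 → R3=0+17=17
SHR R6, 1 → R6=608>>1=304
halt.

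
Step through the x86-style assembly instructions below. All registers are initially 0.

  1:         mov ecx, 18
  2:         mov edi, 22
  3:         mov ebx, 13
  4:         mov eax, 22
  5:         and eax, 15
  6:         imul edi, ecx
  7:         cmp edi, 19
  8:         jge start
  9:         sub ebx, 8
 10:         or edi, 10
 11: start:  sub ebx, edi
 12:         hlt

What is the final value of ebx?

ecx=18
edi=22
ebx=13
eax=22
eax=22&15=6
edi=22*18=396
cmp edi, 19  (cmp 396,19)
jge start: taken
ebx=13-396=-383
halt.

-383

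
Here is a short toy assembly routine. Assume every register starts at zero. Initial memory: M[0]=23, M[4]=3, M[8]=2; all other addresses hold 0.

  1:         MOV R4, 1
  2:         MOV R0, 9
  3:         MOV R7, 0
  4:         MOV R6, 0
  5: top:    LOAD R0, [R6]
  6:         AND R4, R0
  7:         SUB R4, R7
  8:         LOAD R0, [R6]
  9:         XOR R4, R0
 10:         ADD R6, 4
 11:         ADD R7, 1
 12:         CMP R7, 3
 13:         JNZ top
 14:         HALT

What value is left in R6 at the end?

12

R4=1
R0=9
R7=0
R6=0
R0=M[0]=23
R4=1&23=1
R4=1-0=1
R0=M[0]=23
R4=1^23=22
R6=0+4=4
R7=0+1=1
CMP R7, 3  (cmp 1,3)
JNZ top: taken
R0=M[4]=3
R4=22&3=2
R4=2-1=1
R0=M[4]=3
R4=1^3=2
R6=4+4=8
R7=1+1=2
CMP R7, 3  (cmp 2,3)
JNZ top: taken
R0=M[8]=2
R4=2&2=2
R4=2-2=0
R0=M[8]=2
R4=0^2=2
R6=8+4=12
R7=2+1=3
CMP R7, 3  (cmp 3,3)
JNZ top: not taken
halt.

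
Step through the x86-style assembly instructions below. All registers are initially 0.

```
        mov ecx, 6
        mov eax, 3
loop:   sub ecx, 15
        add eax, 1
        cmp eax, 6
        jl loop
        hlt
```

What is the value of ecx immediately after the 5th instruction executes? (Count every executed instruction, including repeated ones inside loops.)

after mov ecx, 6: ecx=6
after mov eax, 3: eax=3
after sub ecx, 15: ecx=6-15=-9
after add eax, 1: eax=3+1=4
cmp eax, 6  (cmp 4,6)
After step 5: ecx = -9.

-9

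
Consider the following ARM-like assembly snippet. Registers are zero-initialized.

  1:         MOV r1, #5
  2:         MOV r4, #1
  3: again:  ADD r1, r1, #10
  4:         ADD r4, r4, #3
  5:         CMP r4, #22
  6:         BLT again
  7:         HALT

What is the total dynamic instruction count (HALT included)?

31

after MOV r1, #5: r1=5
after MOV r4, #1: r4=1
after ADD r1, r1, #10: r1=5+10=15
after ADD r4, r4, #3: r4=1+3=4
CMP r4, #22  (cmp 4,22)
BLT again: taken
after ADD r1, r1, #10: r1=15+10=25
after ADD r4, r4, #3: r4=4+3=7
CMP r4, #22  (cmp 7,22)
BLT again: taken
after ADD r1, r1, #10: r1=25+10=35
after ADD r4, r4, #3: r4=7+3=10
CMP r4, #22  (cmp 10,22)
BLT again: taken
after ADD r1, r1, #10: r1=35+10=45
after ADD r4, r4, #3: r4=10+3=13
CMP r4, #22  (cmp 13,22)
BLT again: taken
after ADD r1, r1, #10: r1=45+10=55
after ADD r4, r4, #3: r4=13+3=16
CMP r4, #22  (cmp 16,22)
BLT again: taken
after ADD r1, r1, #10: r1=55+10=65
after ADD r4, r4, #3: r4=16+3=19
CMP r4, #22  (cmp 19,22)
BLT again: taken
after ADD r1, r1, #10: r1=65+10=75
after ADD r4, r4, #3: r4=19+3=22
CMP r4, #22  (cmp 22,22)
BLT again: not taken
halt.
Total executed instructions: 31.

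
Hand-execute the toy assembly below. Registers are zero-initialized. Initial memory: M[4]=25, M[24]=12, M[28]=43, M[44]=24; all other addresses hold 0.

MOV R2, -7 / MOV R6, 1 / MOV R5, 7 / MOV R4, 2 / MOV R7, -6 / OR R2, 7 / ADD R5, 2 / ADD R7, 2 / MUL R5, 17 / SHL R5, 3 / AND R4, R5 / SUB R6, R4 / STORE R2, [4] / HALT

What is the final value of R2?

-1

MOV R2, -7 → R2=-7
MOV R6, 1 → R6=1
MOV R5, 7 → R5=7
MOV R4, 2 → R4=2
MOV R7, -6 → R7=-6
OR R2, 7 → R2=(-7)|7=-1
ADD R5, 2 → R5=7+2=9
ADD R7, 2 → R7=(-6)+2=-4
MUL R5, 17 → R5=9*17=153
SHL R5, 3 → R5=153<<3=1224
AND R4, R5 → R4=2&1224=0
SUB R6, R4 → R6=1-0=1
STORE R2, [4] → M[4]=-1
halt.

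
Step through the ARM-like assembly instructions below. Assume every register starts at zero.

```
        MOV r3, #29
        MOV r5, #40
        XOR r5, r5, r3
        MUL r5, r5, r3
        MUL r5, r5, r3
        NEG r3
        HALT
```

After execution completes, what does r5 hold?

after MOV r3, #29: r3=29
after MOV r5, #40: r5=40
after XOR r5, r5, r3: r5=40^29=53
after MUL r5, r5, r3: r5=53*29=1537
after MUL r5, r5, r3: r5=1537*29=44573
after NEG r3: r3=-(29)=-29
halt.

44573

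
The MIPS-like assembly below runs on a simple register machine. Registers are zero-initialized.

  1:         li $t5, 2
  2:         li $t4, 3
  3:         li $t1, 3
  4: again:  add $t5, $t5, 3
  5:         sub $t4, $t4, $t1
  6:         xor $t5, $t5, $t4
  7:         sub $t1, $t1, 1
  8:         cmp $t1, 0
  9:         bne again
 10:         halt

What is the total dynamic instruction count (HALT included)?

$t5=2
$t4=3
$t1=3
$t5=2+3=5
$t4=3-3=0
$t5=5^0=5
$t1=3-1=2
cmp $t1, 0  (cmp 2,0)
bne again: taken
$t5=5+3=8
$t4=0-2=-2
$t5=8^(-2)=-10
$t1=2-1=1
cmp $t1, 0  (cmp 1,0)
bne again: taken
$t5=(-10)+3=-7
$t4=(-2)-1=-3
$t5=(-7)^(-3)=4
$t1=1-1=0
cmp $t1, 0  (cmp 0,0)
bne again: not taken
halt.
Total executed instructions: 22.

22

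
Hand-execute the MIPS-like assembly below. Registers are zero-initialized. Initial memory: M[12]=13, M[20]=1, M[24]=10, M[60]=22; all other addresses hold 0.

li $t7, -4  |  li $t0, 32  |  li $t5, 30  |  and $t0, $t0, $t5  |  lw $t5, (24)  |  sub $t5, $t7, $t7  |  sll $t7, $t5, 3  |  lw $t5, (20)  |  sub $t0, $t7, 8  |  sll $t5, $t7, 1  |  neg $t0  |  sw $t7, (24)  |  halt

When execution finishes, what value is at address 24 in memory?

0

$t7=-4
$t0=32
$t5=30
$t0=32&30=0
$t5=M[24]=10
$t5=(-4)-(-4)=0
$t7=0<<3=0
$t5=M[20]=1
$t0=0-8=-8
$t5=0<<1=0
$t0=-(-8)=8
sw $t7, (24) → M[24]=0
halt.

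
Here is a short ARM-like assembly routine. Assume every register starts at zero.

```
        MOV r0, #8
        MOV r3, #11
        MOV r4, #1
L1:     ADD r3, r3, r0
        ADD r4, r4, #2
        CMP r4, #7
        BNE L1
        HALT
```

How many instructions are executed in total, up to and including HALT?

16

r0=8
r3=11
r4=1
r3=11+8=19
r4=1+2=3
CMP r4, #7  (cmp 3,7)
BNE L1: taken
r3=19+8=27
r4=3+2=5
CMP r4, #7  (cmp 5,7)
BNE L1: taken
r3=27+8=35
r4=5+2=7
CMP r4, #7  (cmp 7,7)
BNE L1: not taken
halt.
Total executed instructions: 16.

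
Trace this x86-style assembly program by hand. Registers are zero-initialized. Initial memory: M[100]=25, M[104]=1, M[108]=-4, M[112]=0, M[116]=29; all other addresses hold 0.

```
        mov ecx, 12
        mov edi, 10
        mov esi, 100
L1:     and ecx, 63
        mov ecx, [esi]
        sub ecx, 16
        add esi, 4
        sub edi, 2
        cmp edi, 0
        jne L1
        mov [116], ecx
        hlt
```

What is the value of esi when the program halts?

after mov ecx, 12: ecx=12
after mov edi, 10: edi=10
after mov esi, 100: esi=100
after and ecx, 63: ecx=12&63=12
after mov ecx, [esi]: ecx=M[100]=25
after sub ecx, 16: ecx=25-16=9
after add esi, 4: esi=100+4=104
after sub edi, 2: edi=10-2=8
cmp edi, 0  (cmp 8,0)
jne L1: taken
after and ecx, 63: ecx=9&63=9
after mov ecx, [esi]: ecx=M[104]=1
after sub ecx, 16: ecx=1-16=-15
after add esi, 4: esi=104+4=108
after sub edi, 2: edi=8-2=6
cmp edi, 0  (cmp 6,0)
jne L1: taken
after and ecx, 63: ecx=(-15)&63=49
after mov ecx, [esi]: ecx=M[108]=-4
after sub ecx, 16: ecx=(-4)-16=-20
after add esi, 4: esi=108+4=112
after sub edi, 2: edi=6-2=4
cmp edi, 0  (cmp 4,0)
jne L1: taken
after and ecx, 63: ecx=(-20)&63=44
after mov ecx, [esi]: ecx=M[112]=0
after sub ecx, 16: ecx=0-16=-16
after add esi, 4: esi=112+4=116
after sub edi, 2: edi=4-2=2
cmp edi, 0  (cmp 2,0)
jne L1: taken
after and ecx, 63: ecx=(-16)&63=48
after mov ecx, [esi]: ecx=M[116]=29
after sub ecx, 16: ecx=29-16=13
after add esi, 4: esi=116+4=120
after sub edi, 2: edi=2-2=0
cmp edi, 0  (cmp 0,0)
jne L1: not taken
mov [116], ecx → M[116]=13
halt.

120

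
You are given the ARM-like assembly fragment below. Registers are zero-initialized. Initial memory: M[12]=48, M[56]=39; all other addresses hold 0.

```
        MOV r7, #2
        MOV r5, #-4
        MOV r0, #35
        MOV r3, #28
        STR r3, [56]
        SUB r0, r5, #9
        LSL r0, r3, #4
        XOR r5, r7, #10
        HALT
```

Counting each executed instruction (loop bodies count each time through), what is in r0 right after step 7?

448

MOV r7, #2 → r7=2
MOV r5, #-4 → r5=-4
MOV r0, #35 → r0=35
MOV r3, #28 → r3=28
STR r3, [56] → M[56]=28
SUB r0, r5, #9 → r0=(-4)-9=-13
LSL r0, r3, #4 → r0=28<<4=448
After step 7: r0 = 448.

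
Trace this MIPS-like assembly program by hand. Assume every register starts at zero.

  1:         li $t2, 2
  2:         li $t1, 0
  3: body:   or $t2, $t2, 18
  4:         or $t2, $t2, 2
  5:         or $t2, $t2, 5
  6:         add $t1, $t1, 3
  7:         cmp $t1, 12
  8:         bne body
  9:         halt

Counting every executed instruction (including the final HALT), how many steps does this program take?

27

after li $t2, 2: $t2=2
after li $t1, 0: $t1=0
after or $t2, $t2, 18: $t2=2|18=18
after or $t2, $t2, 2: $t2=18|2=18
after or $t2, $t2, 5: $t2=18|5=23
after add $t1, $t1, 3: $t1=0+3=3
cmp $t1, 12  (cmp 3,12)
bne body: taken
after or $t2, $t2, 18: $t2=23|18=23
after or $t2, $t2, 2: $t2=23|2=23
after or $t2, $t2, 5: $t2=23|5=23
after add $t1, $t1, 3: $t1=3+3=6
cmp $t1, 12  (cmp 6,12)
bne body: taken
after or $t2, $t2, 18: $t2=23|18=23
after or $t2, $t2, 2: $t2=23|2=23
after or $t2, $t2, 5: $t2=23|5=23
after add $t1, $t1, 3: $t1=6+3=9
cmp $t1, 12  (cmp 9,12)
bne body: taken
after or $t2, $t2, 18: $t2=23|18=23
after or $t2, $t2, 2: $t2=23|2=23
after or $t2, $t2, 5: $t2=23|5=23
after add $t1, $t1, 3: $t1=9+3=12
cmp $t1, 12  (cmp 12,12)
bne body: not taken
halt.
Total executed instructions: 27.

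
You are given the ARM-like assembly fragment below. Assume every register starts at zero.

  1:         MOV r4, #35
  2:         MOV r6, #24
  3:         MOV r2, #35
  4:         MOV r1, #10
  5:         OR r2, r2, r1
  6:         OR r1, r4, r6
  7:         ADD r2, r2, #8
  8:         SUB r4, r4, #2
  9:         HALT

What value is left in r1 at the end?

59

MOV r4, #35 → r4=35
MOV r6, #24 → r6=24
MOV r2, #35 → r2=35
MOV r1, #10 → r1=10
OR r2, r2, r1 → r2=35|10=43
OR r1, r4, r6 → r1=35|24=59
ADD r2, r2, #8 → r2=43+8=51
SUB r4, r4, #2 → r4=35-2=33
halt.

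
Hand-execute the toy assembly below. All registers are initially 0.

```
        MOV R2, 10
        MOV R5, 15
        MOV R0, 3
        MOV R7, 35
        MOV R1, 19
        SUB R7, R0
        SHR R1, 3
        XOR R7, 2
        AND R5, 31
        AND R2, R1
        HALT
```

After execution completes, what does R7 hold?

MOV R2, 10 → R2=10
MOV R5, 15 → R5=15
MOV R0, 3 → R0=3
MOV R7, 35 → R7=35
MOV R1, 19 → R1=19
SUB R7, R0 → R7=35-3=32
SHR R1, 3 → R1=19>>3=2
XOR R7, 2 → R7=32^2=34
AND R5, 31 → R5=15&31=15
AND R2, R1 → R2=10&2=2
halt.

34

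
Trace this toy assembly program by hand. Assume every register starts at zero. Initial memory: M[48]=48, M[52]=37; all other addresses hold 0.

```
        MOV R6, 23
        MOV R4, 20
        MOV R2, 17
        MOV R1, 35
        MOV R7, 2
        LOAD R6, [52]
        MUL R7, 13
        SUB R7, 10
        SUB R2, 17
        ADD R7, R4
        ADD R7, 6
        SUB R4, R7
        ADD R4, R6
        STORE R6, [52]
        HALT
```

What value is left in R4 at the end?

after MOV R6, 23: R6=23
after MOV R4, 20: R4=20
after MOV R2, 17: R2=17
after MOV R1, 35: R1=35
after MOV R7, 2: R7=2
after LOAD R6, [52]: R6=M[52]=37
after MUL R7, 13: R7=2*13=26
after SUB R7, 10: R7=26-10=16
after SUB R2, 17: R2=17-17=0
after ADD R7, R4: R7=16+20=36
after ADD R7, 6: R7=36+6=42
after SUB R4, R7: R4=20-42=-22
after ADD R4, R6: R4=(-22)+37=15
STORE R6, [52] → M[52]=37
halt.

15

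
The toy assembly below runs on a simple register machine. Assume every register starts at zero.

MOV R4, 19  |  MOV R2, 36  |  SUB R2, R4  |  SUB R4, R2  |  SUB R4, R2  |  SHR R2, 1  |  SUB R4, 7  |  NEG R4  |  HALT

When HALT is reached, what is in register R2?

8

MOV R4, 19 → R4=19
MOV R2, 36 → R2=36
SUB R2, R4 → R2=36-19=17
SUB R4, R2 → R4=19-17=2
SUB R4, R2 → R4=2-17=-15
SHR R2, 1 → R2=17>>1=8
SUB R4, 7 → R4=(-15)-7=-22
NEG R4 → R4=-(-22)=22
halt.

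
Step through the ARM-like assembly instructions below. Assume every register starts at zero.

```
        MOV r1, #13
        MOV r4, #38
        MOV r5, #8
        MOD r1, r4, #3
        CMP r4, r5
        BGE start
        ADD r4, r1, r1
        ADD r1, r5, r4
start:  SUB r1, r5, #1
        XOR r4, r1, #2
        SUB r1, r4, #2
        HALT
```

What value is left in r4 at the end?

r1=13
r4=38
r5=8
r1=38%3=2
CMP r4, r5  (cmp 38,8)
BGE start: taken
r1=8-1=7
r4=7^2=5
r1=5-2=3
halt.

5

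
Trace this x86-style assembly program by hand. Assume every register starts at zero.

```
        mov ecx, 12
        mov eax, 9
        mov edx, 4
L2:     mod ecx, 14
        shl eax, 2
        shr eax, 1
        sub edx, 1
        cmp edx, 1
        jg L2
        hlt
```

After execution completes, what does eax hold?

after mov ecx, 12: ecx=12
after mov eax, 9: eax=9
after mov edx, 4: edx=4
after mod ecx, 14: ecx=12%14=12
after shl eax, 2: eax=9<<2=36
after shr eax, 1: eax=36>>1=18
after sub edx, 1: edx=4-1=3
cmp edx, 1  (cmp 3,1)
jg L2: taken
after mod ecx, 14: ecx=12%14=12
after shl eax, 2: eax=18<<2=72
after shr eax, 1: eax=72>>1=36
after sub edx, 1: edx=3-1=2
cmp edx, 1  (cmp 2,1)
jg L2: taken
after mod ecx, 14: ecx=12%14=12
after shl eax, 2: eax=36<<2=144
after shr eax, 1: eax=144>>1=72
after sub edx, 1: edx=2-1=1
cmp edx, 1  (cmp 1,1)
jg L2: not taken
halt.

72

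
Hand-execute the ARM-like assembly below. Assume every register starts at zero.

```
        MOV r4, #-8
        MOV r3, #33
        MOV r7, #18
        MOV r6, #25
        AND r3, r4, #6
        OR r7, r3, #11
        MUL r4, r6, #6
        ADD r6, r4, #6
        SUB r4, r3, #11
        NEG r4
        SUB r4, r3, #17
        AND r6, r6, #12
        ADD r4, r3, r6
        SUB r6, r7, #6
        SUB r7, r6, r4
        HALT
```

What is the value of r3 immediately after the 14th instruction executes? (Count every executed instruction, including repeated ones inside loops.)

0

r4=-8
r3=33
r7=18
r6=25
r3=(-8)&6=0
r7=0|11=11
r4=25*6=150
r6=150+6=156
r4=0-11=-11
r4=-(-11)=11
r4=0-17=-17
r6=156&12=12
r4=0+12=12
r6=11-6=5
After step 14: r3 = 0.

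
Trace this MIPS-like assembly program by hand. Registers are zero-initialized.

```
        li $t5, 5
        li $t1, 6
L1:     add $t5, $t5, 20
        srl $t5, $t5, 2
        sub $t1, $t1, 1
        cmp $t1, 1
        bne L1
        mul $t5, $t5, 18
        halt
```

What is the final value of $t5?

after li $t5, 5: $t5=5
after li $t1, 6: $t1=6
after add $t5, $t5, 20: $t5=5+20=25
after srl $t5, $t5, 2: $t5=25>>2=6
after sub $t1, $t1, 1: $t1=6-1=5
cmp $t1, 1  (cmp 5,1)
bne L1: taken
after add $t5, $t5, 20: $t5=6+20=26
after srl $t5, $t5, 2: $t5=26>>2=6
after sub $t1, $t1, 1: $t1=5-1=4
cmp $t1, 1  (cmp 4,1)
bne L1: taken
after add $t5, $t5, 20: $t5=6+20=26
after srl $t5, $t5, 2: $t5=26>>2=6
after sub $t1, $t1, 1: $t1=4-1=3
cmp $t1, 1  (cmp 3,1)
bne L1: taken
after add $t5, $t5, 20: $t5=6+20=26
after srl $t5, $t5, 2: $t5=26>>2=6
after sub $t1, $t1, 1: $t1=3-1=2
cmp $t1, 1  (cmp 2,1)
bne L1: taken
after add $t5, $t5, 20: $t5=6+20=26
after srl $t5, $t5, 2: $t5=26>>2=6
after sub $t1, $t1, 1: $t1=2-1=1
cmp $t1, 1  (cmp 1,1)
bne L1: not taken
after mul $t5, $t5, 18: $t5=6*18=108
halt.

108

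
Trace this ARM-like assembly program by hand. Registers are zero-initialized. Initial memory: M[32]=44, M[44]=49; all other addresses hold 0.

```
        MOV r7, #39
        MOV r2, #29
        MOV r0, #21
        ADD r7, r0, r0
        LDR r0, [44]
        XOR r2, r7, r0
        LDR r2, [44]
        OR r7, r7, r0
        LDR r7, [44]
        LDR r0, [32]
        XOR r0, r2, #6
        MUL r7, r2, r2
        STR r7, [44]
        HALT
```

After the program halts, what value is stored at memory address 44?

2401

r7=39
r2=29
r0=21
r7=21+21=42
r0=M[44]=49
r2=42^49=27
r2=M[44]=49
r7=42|49=59
r7=M[44]=49
r0=M[32]=44
r0=49^6=55
r7=49*49=2401
STR r7, [44] → M[44]=2401
halt.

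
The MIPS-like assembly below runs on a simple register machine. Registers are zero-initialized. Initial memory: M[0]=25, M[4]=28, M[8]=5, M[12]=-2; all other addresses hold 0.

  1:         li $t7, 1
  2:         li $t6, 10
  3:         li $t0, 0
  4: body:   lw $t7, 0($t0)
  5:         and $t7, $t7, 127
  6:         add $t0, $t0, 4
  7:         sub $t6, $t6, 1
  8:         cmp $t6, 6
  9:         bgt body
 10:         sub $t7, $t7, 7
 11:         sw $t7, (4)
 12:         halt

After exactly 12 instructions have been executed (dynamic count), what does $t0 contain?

8

li $t7, 1 → $t7=1
li $t6, 10 → $t6=10
li $t0, 0 → $t0=0
lw $t7, 0($t0) → $t7=M[0]=25
and $t7, $t7, 127 → $t7=25&127=25
add $t0, $t0, 4 → $t0=0+4=4
sub $t6, $t6, 1 → $t6=10-1=9
cmp $t6, 6  (cmp 9,6)
bgt body: taken
lw $t7, 0($t0) → $t7=M[4]=28
and $t7, $t7, 127 → $t7=28&127=28
add $t0, $t0, 4 → $t0=4+4=8
After step 12: $t0 = 8.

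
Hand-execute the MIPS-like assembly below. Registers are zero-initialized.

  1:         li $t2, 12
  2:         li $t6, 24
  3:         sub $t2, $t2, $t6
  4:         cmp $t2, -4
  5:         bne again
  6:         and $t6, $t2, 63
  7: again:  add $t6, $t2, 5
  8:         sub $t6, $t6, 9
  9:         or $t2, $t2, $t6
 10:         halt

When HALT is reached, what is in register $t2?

-12

after li $t2, 12: $t2=12
after li $t6, 24: $t6=24
after sub $t2, $t2, $t6: $t2=12-24=-12
cmp $t2, -4  (cmp -12,-4)
bne again: taken
after add $t6, $t2, 5: $t6=(-12)+5=-7
after sub $t6, $t6, 9: $t6=(-7)-9=-16
after or $t2, $t2, $t6: $t2=(-12)|(-16)=-12
halt.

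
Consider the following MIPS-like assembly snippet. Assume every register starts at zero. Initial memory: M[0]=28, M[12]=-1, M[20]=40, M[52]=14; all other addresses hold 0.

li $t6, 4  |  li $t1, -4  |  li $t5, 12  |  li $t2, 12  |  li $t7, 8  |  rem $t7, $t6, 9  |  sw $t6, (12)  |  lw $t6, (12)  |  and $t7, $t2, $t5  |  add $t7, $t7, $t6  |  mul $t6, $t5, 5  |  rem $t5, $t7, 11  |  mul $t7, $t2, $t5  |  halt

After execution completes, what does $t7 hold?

$t6=4
$t1=-4
$t5=12
$t2=12
$t7=8
$t7=4%9=4
sw $t6, (12) → M[12]=4
$t6=M[12]=4
$t7=12&12=12
$t7=12+4=16
$t6=12*5=60
$t5=16%11=5
$t7=12*5=60
halt.

60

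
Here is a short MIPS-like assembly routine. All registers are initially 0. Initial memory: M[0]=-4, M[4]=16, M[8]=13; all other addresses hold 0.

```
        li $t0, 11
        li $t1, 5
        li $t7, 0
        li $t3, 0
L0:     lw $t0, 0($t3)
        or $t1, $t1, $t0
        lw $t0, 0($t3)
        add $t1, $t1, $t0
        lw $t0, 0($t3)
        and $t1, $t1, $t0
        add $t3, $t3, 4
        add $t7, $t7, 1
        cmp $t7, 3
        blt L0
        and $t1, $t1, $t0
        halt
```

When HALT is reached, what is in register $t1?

8

$t0=11
$t1=5
$t7=0
$t3=0
$t0=M[0]=-4
$t1=5|(-4)=-3
$t0=M[0]=-4
$t1=(-3)+(-4)=-7
$t0=M[0]=-4
$t1=(-7)&(-4)=-8
$t3=0+4=4
$t7=0+1=1
cmp $t7, 3  (cmp 1,3)
blt L0: taken
$t0=M[4]=16
$t1=(-8)|16=-8
$t0=M[4]=16
$t1=(-8)+16=8
$t0=M[4]=16
$t1=8&16=0
$t3=4+4=8
$t7=1+1=2
cmp $t7, 3  (cmp 2,3)
blt L0: taken
$t0=M[8]=13
$t1=0|13=13
$t0=M[8]=13
$t1=13+13=26
$t0=M[8]=13
$t1=26&13=8
$t3=8+4=12
$t7=2+1=3
cmp $t7, 3  (cmp 3,3)
blt L0: not taken
$t1=8&13=8
halt.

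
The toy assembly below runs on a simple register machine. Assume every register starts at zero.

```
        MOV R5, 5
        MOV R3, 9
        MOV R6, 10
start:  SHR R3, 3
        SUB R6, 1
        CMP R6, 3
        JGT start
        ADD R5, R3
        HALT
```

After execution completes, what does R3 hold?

after MOV R5, 5: R5=5
after MOV R3, 9: R3=9
after MOV R6, 10: R6=10
after SHR R3, 3: R3=9>>3=1
after SUB R6, 1: R6=10-1=9
CMP R6, 3  (cmp 9,3)
JGT start: taken
after SHR R3, 3: R3=1>>3=0
after SUB R6, 1: R6=9-1=8
CMP R6, 3  (cmp 8,3)
JGT start: taken
after SHR R3, 3: R3=0>>3=0
after SUB R6, 1: R6=8-1=7
CMP R6, 3  (cmp 7,3)
JGT start: taken
after SHR R3, 3: R3=0>>3=0
after SUB R6, 1: R6=7-1=6
CMP R6, 3  (cmp 6,3)
JGT start: taken
after SHR R3, 3: R3=0>>3=0
after SUB R6, 1: R6=6-1=5
CMP R6, 3  (cmp 5,3)
JGT start: taken
after SHR R3, 3: R3=0>>3=0
after SUB R6, 1: R6=5-1=4
CMP R6, 3  (cmp 4,3)
JGT start: taken
after SHR R3, 3: R3=0>>3=0
after SUB R6, 1: R6=4-1=3
CMP R6, 3  (cmp 3,3)
JGT start: not taken
after ADD R5, R3: R5=5+0=5
halt.

0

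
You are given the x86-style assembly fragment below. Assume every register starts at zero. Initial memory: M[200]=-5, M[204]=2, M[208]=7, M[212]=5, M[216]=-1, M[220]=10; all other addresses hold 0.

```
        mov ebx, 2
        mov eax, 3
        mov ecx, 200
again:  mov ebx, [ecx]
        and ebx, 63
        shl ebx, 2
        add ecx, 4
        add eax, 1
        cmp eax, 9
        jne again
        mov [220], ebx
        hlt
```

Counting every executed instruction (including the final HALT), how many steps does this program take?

mov ebx, 2 → ebx=2
mov eax, 3 → eax=3
mov ecx, 200 → ecx=200
mov ebx, [ecx] → ebx=M[200]=-5
and ebx, 63 → ebx=(-5)&63=59
shl ebx, 2 → ebx=59<<2=236
add ecx, 4 → ecx=200+4=204
add eax, 1 → eax=3+1=4
cmp eax, 9  (cmp 4,9)
jne again: taken
mov ebx, [ecx] → ebx=M[204]=2
and ebx, 63 → ebx=2&63=2
shl ebx, 2 → ebx=2<<2=8
add ecx, 4 → ecx=204+4=208
add eax, 1 → eax=4+1=5
cmp eax, 9  (cmp 5,9)
jne again: taken
mov ebx, [ecx] → ebx=M[208]=7
and ebx, 63 → ebx=7&63=7
shl ebx, 2 → ebx=7<<2=28
add ecx, 4 → ecx=208+4=212
add eax, 1 → eax=5+1=6
cmp eax, 9  (cmp 6,9)
jne again: taken
mov ebx, [ecx] → ebx=M[212]=5
and ebx, 63 → ebx=5&63=5
shl ebx, 2 → ebx=5<<2=20
add ecx, 4 → ecx=212+4=216
add eax, 1 → eax=6+1=7
cmp eax, 9  (cmp 7,9)
jne again: taken
mov ebx, [ecx] → ebx=M[216]=-1
and ebx, 63 → ebx=(-1)&63=63
shl ebx, 2 → ebx=63<<2=252
add ecx, 4 → ecx=216+4=220
add eax, 1 → eax=7+1=8
cmp eax, 9  (cmp 8,9)
jne again: taken
mov ebx, [ecx] → ebx=M[220]=10
and ebx, 63 → ebx=10&63=10
shl ebx, 2 → ebx=10<<2=40
add ecx, 4 → ecx=220+4=224
add eax, 1 → eax=8+1=9
cmp eax, 9  (cmp 9,9)
jne again: not taken
mov [220], ebx → M[220]=40
halt.
Total executed instructions: 47.

47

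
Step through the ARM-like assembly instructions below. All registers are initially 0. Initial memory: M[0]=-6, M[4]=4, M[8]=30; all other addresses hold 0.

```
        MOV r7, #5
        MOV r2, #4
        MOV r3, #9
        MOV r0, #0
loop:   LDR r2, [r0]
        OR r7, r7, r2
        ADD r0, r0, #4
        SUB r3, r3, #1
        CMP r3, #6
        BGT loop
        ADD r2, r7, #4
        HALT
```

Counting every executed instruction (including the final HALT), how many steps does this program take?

after MOV r7, #5: r7=5
after MOV r2, #4: r2=4
after MOV r3, #9: r3=9
after MOV r0, #0: r0=0
after LDR r2, [r0]: r2=M[0]=-6
after OR r7, r7, r2: r7=5|(-6)=-1
after ADD r0, r0, #4: r0=0+4=4
after SUB r3, r3, #1: r3=9-1=8
CMP r3, #6  (cmp 8,6)
BGT loop: taken
after LDR r2, [r0]: r2=M[4]=4
after OR r7, r7, r2: r7=(-1)|4=-1
after ADD r0, r0, #4: r0=4+4=8
after SUB r3, r3, #1: r3=8-1=7
CMP r3, #6  (cmp 7,6)
BGT loop: taken
after LDR r2, [r0]: r2=M[8]=30
after OR r7, r7, r2: r7=(-1)|30=-1
after ADD r0, r0, #4: r0=8+4=12
after SUB r3, r3, #1: r3=7-1=6
CMP r3, #6  (cmp 6,6)
BGT loop: not taken
after ADD r2, r7, #4: r2=(-1)+4=3
halt.
Total executed instructions: 24.

24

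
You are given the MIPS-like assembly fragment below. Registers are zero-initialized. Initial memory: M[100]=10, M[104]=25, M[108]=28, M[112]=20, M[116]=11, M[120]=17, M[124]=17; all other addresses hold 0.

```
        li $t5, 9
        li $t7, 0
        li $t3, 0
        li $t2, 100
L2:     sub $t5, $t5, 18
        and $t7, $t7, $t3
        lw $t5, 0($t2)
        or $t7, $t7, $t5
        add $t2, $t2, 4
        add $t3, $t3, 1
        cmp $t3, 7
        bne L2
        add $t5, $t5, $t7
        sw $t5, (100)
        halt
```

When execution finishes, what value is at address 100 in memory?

38

li $t5, 9 → $t5=9
li $t7, 0 → $t7=0
li $t3, 0 → $t3=0
li $t2, 100 → $t2=100
sub $t5, $t5, 18 → $t5=9-18=-9
and $t7, $t7, $t3 → $t7=0&0=0
lw $t5, 0($t2) → $t5=M[100]=10
or $t7, $t7, $t5 → $t7=0|10=10
add $t2, $t2, 4 → $t2=100+4=104
add $t3, $t3, 1 → $t3=0+1=1
cmp $t3, 7  (cmp 1,7)
bne L2: taken
sub $t5, $t5, 18 → $t5=10-18=-8
and $t7, $t7, $t3 → $t7=10&1=0
lw $t5, 0($t2) → $t5=M[104]=25
or $t7, $t7, $t5 → $t7=0|25=25
add $t2, $t2, 4 → $t2=104+4=108
add $t3, $t3, 1 → $t3=1+1=2
cmp $t3, 7  (cmp 2,7)
bne L2: taken
sub $t5, $t5, 18 → $t5=25-18=7
and $t7, $t7, $t3 → $t7=25&2=0
lw $t5, 0($t2) → $t5=M[108]=28
or $t7, $t7, $t5 → $t7=0|28=28
add $t2, $t2, 4 → $t2=108+4=112
add $t3, $t3, 1 → $t3=2+1=3
cmp $t3, 7  (cmp 3,7)
bne L2: taken
sub $t5, $t5, 18 → $t5=28-18=10
and $t7, $t7, $t3 → $t7=28&3=0
lw $t5, 0($t2) → $t5=M[112]=20
or $t7, $t7, $t5 → $t7=0|20=20
add $t2, $t2, 4 → $t2=112+4=116
add $t3, $t3, 1 → $t3=3+1=4
cmp $t3, 7  (cmp 4,7)
bne L2: taken
sub $t5, $t5, 18 → $t5=20-18=2
and $t7, $t7, $t3 → $t7=20&4=4
lw $t5, 0($t2) → $t5=M[116]=11
or $t7, $t7, $t5 → $t7=4|11=15
add $t2, $t2, 4 → $t2=116+4=120
add $t3, $t3, 1 → $t3=4+1=5
cmp $t3, 7  (cmp 5,7)
bne L2: taken
sub $t5, $t5, 18 → $t5=11-18=-7
and $t7, $t7, $t3 → $t7=15&5=5
lw $t5, 0($t2) → $t5=M[120]=17
or $t7, $t7, $t5 → $t7=5|17=21
add $t2, $t2, 4 → $t2=120+4=124
add $t3, $t3, 1 → $t3=5+1=6
cmp $t3, 7  (cmp 6,7)
bne L2: taken
sub $t5, $t5, 18 → $t5=17-18=-1
and $t7, $t7, $t3 → $t7=21&6=4
lw $t5, 0($t2) → $t5=M[124]=17
or $t7, $t7, $t5 → $t7=4|17=21
add $t2, $t2, 4 → $t2=124+4=128
add $t3, $t3, 1 → $t3=6+1=7
cmp $t3, 7  (cmp 7,7)
bne L2: not taken
add $t5, $t5, $t7 → $t5=17+21=38
sw $t5, (100) → M[100]=38
halt.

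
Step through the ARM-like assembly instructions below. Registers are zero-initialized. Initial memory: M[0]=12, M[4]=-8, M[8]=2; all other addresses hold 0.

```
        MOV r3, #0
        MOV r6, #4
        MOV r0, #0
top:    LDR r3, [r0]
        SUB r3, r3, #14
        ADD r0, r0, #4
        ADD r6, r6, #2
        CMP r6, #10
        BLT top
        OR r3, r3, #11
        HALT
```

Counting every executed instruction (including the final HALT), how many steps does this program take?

r3=0
r6=4
r0=0
r3=M[0]=12
r3=12-14=-2
r0=0+4=4
r6=4+2=6
CMP r6, #10  (cmp 6,10)
BLT top: taken
r3=M[4]=-8
r3=(-8)-14=-22
r0=4+4=8
r6=6+2=8
CMP r6, #10  (cmp 8,10)
BLT top: taken
r3=M[8]=2
r3=2-14=-12
r0=8+4=12
r6=8+2=10
CMP r6, #10  (cmp 10,10)
BLT top: not taken
r3=(-12)|11=-1
halt.
Total executed instructions: 23.

23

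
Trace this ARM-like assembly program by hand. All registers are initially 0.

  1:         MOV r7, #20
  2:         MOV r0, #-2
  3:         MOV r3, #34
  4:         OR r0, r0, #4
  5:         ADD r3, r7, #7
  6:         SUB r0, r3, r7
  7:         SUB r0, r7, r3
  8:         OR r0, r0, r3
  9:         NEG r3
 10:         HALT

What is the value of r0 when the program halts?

-5

after MOV r7, #20: r7=20
after MOV r0, #-2: r0=-2
after MOV r3, #34: r3=34
after OR r0, r0, #4: r0=(-2)|4=-2
after ADD r3, r7, #7: r3=20+7=27
after SUB r0, r3, r7: r0=27-20=7
after SUB r0, r7, r3: r0=20-27=-7
after OR r0, r0, r3: r0=(-7)|27=-5
after NEG r3: r3=-(27)=-27
halt.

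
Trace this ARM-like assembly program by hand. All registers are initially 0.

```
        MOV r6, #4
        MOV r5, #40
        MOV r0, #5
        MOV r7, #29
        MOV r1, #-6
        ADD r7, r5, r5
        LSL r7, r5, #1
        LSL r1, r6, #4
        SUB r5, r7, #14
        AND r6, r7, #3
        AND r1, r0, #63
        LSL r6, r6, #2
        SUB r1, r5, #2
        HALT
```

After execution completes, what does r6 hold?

after MOV r6, #4: r6=4
after MOV r5, #40: r5=40
after MOV r0, #5: r0=5
after MOV r7, #29: r7=29
after MOV r1, #-6: r1=-6
after ADD r7, r5, r5: r7=40+40=80
after LSL r7, r5, #1: r7=40<<1=80
after LSL r1, r6, #4: r1=4<<4=64
after SUB r5, r7, #14: r5=80-14=66
after AND r6, r7, #3: r6=80&3=0
after AND r1, r0, #63: r1=5&63=5
after LSL r6, r6, #2: r6=0<<2=0
after SUB r1, r5, #2: r1=66-2=64
halt.

0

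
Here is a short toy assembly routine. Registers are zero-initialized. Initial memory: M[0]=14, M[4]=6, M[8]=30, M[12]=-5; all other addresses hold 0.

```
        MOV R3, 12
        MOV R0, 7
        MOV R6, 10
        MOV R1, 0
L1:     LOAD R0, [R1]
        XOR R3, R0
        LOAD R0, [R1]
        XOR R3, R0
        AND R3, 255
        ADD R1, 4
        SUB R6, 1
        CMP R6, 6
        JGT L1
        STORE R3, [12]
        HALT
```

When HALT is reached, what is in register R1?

16

after MOV R3, 12: R3=12
after MOV R0, 7: R0=7
after MOV R6, 10: R6=10
after MOV R1, 0: R1=0
after LOAD R0, [R1]: R0=M[0]=14
after XOR R3, R0: R3=12^14=2
after LOAD R0, [R1]: R0=M[0]=14
after XOR R3, R0: R3=2^14=12
after AND R3, 255: R3=12&255=12
after ADD R1, 4: R1=0+4=4
after SUB R6, 1: R6=10-1=9
CMP R6, 6  (cmp 9,6)
JGT L1: taken
after LOAD R0, [R1]: R0=M[4]=6
after XOR R3, R0: R3=12^6=10
after LOAD R0, [R1]: R0=M[4]=6
after XOR R3, R0: R3=10^6=12
after AND R3, 255: R3=12&255=12
after ADD R1, 4: R1=4+4=8
after SUB R6, 1: R6=9-1=8
CMP R6, 6  (cmp 8,6)
JGT L1: taken
after LOAD R0, [R1]: R0=M[8]=30
after XOR R3, R0: R3=12^30=18
after LOAD R0, [R1]: R0=M[8]=30
after XOR R3, R0: R3=18^30=12
after AND R3, 255: R3=12&255=12
after ADD R1, 4: R1=8+4=12
after SUB R6, 1: R6=8-1=7
CMP R6, 6  (cmp 7,6)
JGT L1: taken
after LOAD R0, [R1]: R0=M[12]=-5
after XOR R3, R0: R3=12^(-5)=-9
after LOAD R0, [R1]: R0=M[12]=-5
after XOR R3, R0: R3=(-9)^(-5)=12
after AND R3, 255: R3=12&255=12
after ADD R1, 4: R1=12+4=16
after SUB R6, 1: R6=7-1=6
CMP R6, 6  (cmp 6,6)
JGT L1: not taken
STORE R3, [12] → M[12]=12
halt.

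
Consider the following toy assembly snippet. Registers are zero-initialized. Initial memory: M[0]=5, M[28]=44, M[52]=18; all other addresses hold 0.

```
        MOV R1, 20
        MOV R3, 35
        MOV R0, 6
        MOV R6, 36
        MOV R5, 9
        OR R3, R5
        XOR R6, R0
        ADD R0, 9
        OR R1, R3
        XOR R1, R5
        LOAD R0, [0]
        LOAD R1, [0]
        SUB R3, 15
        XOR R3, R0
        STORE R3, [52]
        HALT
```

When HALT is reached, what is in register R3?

25

R1=20
R3=35
R0=6
R6=36
R5=9
R3=35|9=43
R6=36^6=34
R0=6+9=15
R1=20|43=63
R1=63^9=54
R0=M[0]=5
R1=M[0]=5
R3=43-15=28
R3=28^5=25
STORE R3, [52] → M[52]=25
halt.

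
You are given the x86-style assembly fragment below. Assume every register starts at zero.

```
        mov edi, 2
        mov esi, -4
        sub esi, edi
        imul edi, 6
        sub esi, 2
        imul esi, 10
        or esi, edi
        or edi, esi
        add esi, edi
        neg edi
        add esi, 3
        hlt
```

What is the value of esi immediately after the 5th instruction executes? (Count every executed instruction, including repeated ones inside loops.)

mov edi, 2 → edi=2
mov esi, -4 → esi=-4
sub esi, edi → esi=(-4)-2=-6
imul edi, 6 → edi=2*6=12
sub esi, 2 → esi=(-6)-2=-8
After step 5: esi = -8.

-8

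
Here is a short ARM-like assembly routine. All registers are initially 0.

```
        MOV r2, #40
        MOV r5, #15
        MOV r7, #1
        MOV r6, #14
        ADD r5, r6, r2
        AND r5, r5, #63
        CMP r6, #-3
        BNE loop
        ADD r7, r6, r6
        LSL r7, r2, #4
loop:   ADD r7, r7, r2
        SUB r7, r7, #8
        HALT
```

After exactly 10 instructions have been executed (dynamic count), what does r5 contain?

54

after MOV r2, #40: r2=40
after MOV r5, #15: r5=15
after MOV r7, #1: r7=1
after MOV r6, #14: r6=14
after ADD r5, r6, r2: r5=14+40=54
after AND r5, r5, #63: r5=54&63=54
CMP r6, #-3  (cmp 14,-3)
BNE loop: taken
after ADD r7, r7, r2: r7=1+40=41
after SUB r7, r7, #8: r7=41-8=33
After step 10: r5 = 54.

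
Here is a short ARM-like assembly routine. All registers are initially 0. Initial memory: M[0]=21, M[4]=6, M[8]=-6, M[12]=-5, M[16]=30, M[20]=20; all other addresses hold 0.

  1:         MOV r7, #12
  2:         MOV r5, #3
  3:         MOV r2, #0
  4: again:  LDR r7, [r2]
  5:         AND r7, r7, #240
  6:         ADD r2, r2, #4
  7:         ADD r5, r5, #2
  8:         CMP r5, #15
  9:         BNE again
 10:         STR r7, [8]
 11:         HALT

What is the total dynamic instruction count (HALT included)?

41

after MOV r7, #12: r7=12
after MOV r5, #3: r5=3
after MOV r2, #0: r2=0
after LDR r7, [r2]: r7=M[0]=21
after AND r7, r7, #240: r7=21&240=16
after ADD r2, r2, #4: r2=0+4=4
after ADD r5, r5, #2: r5=3+2=5
CMP r5, #15  (cmp 5,15)
BNE again: taken
after LDR r7, [r2]: r7=M[4]=6
after AND r7, r7, #240: r7=6&240=0
after ADD r2, r2, #4: r2=4+4=8
after ADD r5, r5, #2: r5=5+2=7
CMP r5, #15  (cmp 7,15)
BNE again: taken
after LDR r7, [r2]: r7=M[8]=-6
after AND r7, r7, #240: r7=(-6)&240=240
after ADD r2, r2, #4: r2=8+4=12
after ADD r5, r5, #2: r5=7+2=9
CMP r5, #15  (cmp 9,15)
BNE again: taken
after LDR r7, [r2]: r7=M[12]=-5
after AND r7, r7, #240: r7=(-5)&240=240
after ADD r2, r2, #4: r2=12+4=16
after ADD r5, r5, #2: r5=9+2=11
CMP r5, #15  (cmp 11,15)
BNE again: taken
after LDR r7, [r2]: r7=M[16]=30
after AND r7, r7, #240: r7=30&240=16
after ADD r2, r2, #4: r2=16+4=20
after ADD r5, r5, #2: r5=11+2=13
CMP r5, #15  (cmp 13,15)
BNE again: taken
after LDR r7, [r2]: r7=M[20]=20
after AND r7, r7, #240: r7=20&240=16
after ADD r2, r2, #4: r2=20+4=24
after ADD r5, r5, #2: r5=13+2=15
CMP r5, #15  (cmp 15,15)
BNE again: not taken
STR r7, [8] → M[8]=16
halt.
Total executed instructions: 41.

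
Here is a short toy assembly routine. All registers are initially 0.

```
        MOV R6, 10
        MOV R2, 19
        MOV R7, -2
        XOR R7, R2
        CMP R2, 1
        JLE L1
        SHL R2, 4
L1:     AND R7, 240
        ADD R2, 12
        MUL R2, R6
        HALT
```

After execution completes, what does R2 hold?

after MOV R6, 10: R6=10
after MOV R2, 19: R2=19
after MOV R7, -2: R7=-2
after XOR R7, R2: R7=(-2)^19=-19
CMP R2, 1  (cmp 19,1)
JLE L1: not taken
after SHL R2, 4: R2=19<<4=304
after AND R7, 240: R7=(-19)&240=224
after ADD R2, 12: R2=304+12=316
after MUL R2, R6: R2=316*10=3160
halt.

3160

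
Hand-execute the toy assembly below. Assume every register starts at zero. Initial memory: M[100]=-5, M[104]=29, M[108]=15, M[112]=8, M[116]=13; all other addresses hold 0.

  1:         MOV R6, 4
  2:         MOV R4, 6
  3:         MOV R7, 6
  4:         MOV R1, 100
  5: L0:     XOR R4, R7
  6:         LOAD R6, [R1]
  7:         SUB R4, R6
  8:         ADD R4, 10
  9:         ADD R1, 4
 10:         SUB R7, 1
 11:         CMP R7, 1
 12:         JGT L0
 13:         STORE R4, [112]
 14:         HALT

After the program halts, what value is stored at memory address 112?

after MOV R6, 4: R6=4
after MOV R4, 6: R4=6
after MOV R7, 6: R7=6
after MOV R1, 100: R1=100
after XOR R4, R7: R4=6^6=0
after LOAD R6, [R1]: R6=M[100]=-5
after SUB R4, R6: R4=0-(-5)=5
after ADD R4, 10: R4=5+10=15
after ADD R1, 4: R1=100+4=104
after SUB R7, 1: R7=6-1=5
CMP R7, 1  (cmp 5,1)
JGT L0: taken
after XOR R4, R7: R4=15^5=10
after LOAD R6, [R1]: R6=M[104]=29
after SUB R4, R6: R4=10-29=-19
after ADD R4, 10: R4=(-19)+10=-9
after ADD R1, 4: R1=104+4=108
after SUB R7, 1: R7=5-1=4
CMP R7, 1  (cmp 4,1)
JGT L0: taken
after XOR R4, R7: R4=(-9)^4=-13
after LOAD R6, [R1]: R6=M[108]=15
after SUB R4, R6: R4=(-13)-15=-28
after ADD R4, 10: R4=(-28)+10=-18
after ADD R1, 4: R1=108+4=112
after SUB R7, 1: R7=4-1=3
CMP R7, 1  (cmp 3,1)
JGT L0: taken
after XOR R4, R7: R4=(-18)^3=-19
after LOAD R6, [R1]: R6=M[112]=8
after SUB R4, R6: R4=(-19)-8=-27
after ADD R4, 10: R4=(-27)+10=-17
after ADD R1, 4: R1=112+4=116
after SUB R7, 1: R7=3-1=2
CMP R7, 1  (cmp 2,1)
JGT L0: taken
after XOR R4, R7: R4=(-17)^2=-19
after LOAD R6, [R1]: R6=M[116]=13
after SUB R4, R6: R4=(-19)-13=-32
after ADD R4, 10: R4=(-32)+10=-22
after ADD R1, 4: R1=116+4=120
after SUB R7, 1: R7=2-1=1
CMP R7, 1  (cmp 1,1)
JGT L0: not taken
STORE R4, [112] → M[112]=-22
halt.

-22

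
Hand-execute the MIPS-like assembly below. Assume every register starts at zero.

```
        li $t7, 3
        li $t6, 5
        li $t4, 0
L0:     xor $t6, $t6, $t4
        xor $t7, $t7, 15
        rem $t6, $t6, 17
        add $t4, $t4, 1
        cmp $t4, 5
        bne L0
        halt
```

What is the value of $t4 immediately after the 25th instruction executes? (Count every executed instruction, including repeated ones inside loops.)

4

$t7=3
$t6=5
$t4=0
$t6=5^0=5
$t7=3^15=12
$t6=5%17=5
$t4=0+1=1
cmp $t4, 5  (cmp 1,5)
bne L0: taken
$t6=5^1=4
$t7=12^15=3
$t6=4%17=4
$t4=1+1=2
cmp $t4, 5  (cmp 2,5)
bne L0: taken
$t6=4^2=6
$t7=3^15=12
$t6=6%17=6
$t4=2+1=3
cmp $t4, 5  (cmp 3,5)
bne L0: taken
$t6=6^3=5
$t7=12^15=3
$t6=5%17=5
$t4=3+1=4
After step 25: $t4 = 4.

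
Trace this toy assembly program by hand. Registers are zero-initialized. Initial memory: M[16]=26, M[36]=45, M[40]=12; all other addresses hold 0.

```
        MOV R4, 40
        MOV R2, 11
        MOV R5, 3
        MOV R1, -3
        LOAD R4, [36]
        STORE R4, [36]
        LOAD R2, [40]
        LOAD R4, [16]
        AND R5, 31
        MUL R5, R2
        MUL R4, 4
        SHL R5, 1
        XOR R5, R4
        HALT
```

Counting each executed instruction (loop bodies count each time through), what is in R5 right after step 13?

MOV R4, 40 → R4=40
MOV R2, 11 → R2=11
MOV R5, 3 → R5=3
MOV R1, -3 → R1=-3
LOAD R4, [36] → R4=M[36]=45
STORE R4, [36] → M[36]=45
LOAD R2, [40] → R2=M[40]=12
LOAD R4, [16] → R4=M[16]=26
AND R5, 31 → R5=3&31=3
MUL R5, R2 → R5=3*12=36
MUL R4, 4 → R4=26*4=104
SHL R5, 1 → R5=36<<1=72
XOR R5, R4 → R5=72^104=32
After step 13: R5 = 32.

32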